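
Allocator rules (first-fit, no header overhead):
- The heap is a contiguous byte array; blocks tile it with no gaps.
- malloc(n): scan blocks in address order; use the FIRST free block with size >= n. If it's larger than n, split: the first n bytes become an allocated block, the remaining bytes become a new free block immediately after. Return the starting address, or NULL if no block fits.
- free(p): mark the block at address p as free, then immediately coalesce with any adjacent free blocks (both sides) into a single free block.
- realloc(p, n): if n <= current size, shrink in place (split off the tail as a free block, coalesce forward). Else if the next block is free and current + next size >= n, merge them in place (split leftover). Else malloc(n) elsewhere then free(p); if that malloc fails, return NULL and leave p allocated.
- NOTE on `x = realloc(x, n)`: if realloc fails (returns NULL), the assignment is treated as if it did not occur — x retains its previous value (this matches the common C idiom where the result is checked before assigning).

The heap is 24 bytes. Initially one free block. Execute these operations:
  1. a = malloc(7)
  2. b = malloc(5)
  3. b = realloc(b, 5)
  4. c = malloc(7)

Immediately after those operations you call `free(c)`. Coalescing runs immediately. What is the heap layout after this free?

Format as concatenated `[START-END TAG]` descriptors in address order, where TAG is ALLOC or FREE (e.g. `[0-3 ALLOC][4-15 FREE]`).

Op 1: a = malloc(7) -> a = 0; heap: [0-6 ALLOC][7-23 FREE]
Op 2: b = malloc(5) -> b = 7; heap: [0-6 ALLOC][7-11 ALLOC][12-23 FREE]
Op 3: b = realloc(b, 5) -> b = 7; heap: [0-6 ALLOC][7-11 ALLOC][12-23 FREE]
Op 4: c = malloc(7) -> c = 12; heap: [0-6 ALLOC][7-11 ALLOC][12-18 ALLOC][19-23 FREE]
free(c): c = 12 -> block [12-18 ALLOC]; mark free, coalesce with adjacent free neighbors -> [0-6 ALLOC][7-11 ALLOC][12-23 FREE]

Answer: [0-6 ALLOC][7-11 ALLOC][12-23 FREE]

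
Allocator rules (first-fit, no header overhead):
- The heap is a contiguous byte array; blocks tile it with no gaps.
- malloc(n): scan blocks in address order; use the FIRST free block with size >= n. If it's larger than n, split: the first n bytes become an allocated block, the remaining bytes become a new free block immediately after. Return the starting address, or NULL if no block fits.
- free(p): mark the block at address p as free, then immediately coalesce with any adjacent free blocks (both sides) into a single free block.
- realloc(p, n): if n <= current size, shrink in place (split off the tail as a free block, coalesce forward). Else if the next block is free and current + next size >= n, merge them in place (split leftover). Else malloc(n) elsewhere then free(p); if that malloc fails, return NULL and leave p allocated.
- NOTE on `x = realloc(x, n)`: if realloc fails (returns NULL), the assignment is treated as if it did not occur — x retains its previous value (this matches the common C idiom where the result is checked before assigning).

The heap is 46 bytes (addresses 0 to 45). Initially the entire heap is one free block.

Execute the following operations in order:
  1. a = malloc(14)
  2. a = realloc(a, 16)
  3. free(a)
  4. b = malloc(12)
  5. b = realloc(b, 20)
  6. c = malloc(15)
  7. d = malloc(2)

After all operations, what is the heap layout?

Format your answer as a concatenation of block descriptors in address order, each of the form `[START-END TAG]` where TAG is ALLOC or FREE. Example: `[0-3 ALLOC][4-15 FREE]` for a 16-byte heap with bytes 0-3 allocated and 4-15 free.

Answer: [0-19 ALLOC][20-34 ALLOC][35-36 ALLOC][37-45 FREE]

Derivation:
Op 1: a = malloc(14) -> a = 0; heap: [0-13 ALLOC][14-45 FREE]
Op 2: a = realloc(a, 16) -> a = 0; heap: [0-15 ALLOC][16-45 FREE]
Op 3: free(a) -> (freed a); heap: [0-45 FREE]
Op 4: b = malloc(12) -> b = 0; heap: [0-11 ALLOC][12-45 FREE]
Op 5: b = realloc(b, 20) -> b = 0; heap: [0-19 ALLOC][20-45 FREE]
Op 6: c = malloc(15) -> c = 20; heap: [0-19 ALLOC][20-34 ALLOC][35-45 FREE]
Op 7: d = malloc(2) -> d = 35; heap: [0-19 ALLOC][20-34 ALLOC][35-36 ALLOC][37-45 FREE]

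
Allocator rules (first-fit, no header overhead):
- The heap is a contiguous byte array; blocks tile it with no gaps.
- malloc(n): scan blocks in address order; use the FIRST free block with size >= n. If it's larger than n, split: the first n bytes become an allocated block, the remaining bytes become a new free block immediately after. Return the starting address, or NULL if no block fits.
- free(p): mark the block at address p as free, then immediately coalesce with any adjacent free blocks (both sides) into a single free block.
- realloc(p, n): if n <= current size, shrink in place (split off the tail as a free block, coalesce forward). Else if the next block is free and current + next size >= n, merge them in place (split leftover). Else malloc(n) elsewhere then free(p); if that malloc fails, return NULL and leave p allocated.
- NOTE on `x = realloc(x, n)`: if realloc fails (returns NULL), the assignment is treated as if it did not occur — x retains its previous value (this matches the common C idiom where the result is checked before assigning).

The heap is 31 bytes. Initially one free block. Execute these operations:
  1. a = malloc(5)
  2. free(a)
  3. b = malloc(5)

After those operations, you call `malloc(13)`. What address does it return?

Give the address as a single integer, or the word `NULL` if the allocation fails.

Op 1: a = malloc(5) -> a = 0; heap: [0-4 ALLOC][5-30 FREE]
Op 2: free(a) -> (freed a); heap: [0-30 FREE]
Op 3: b = malloc(5) -> b = 0; heap: [0-4 ALLOC][5-30 FREE]
malloc(13): first-fit scan over [0-4 ALLOC][5-30 FREE] -> 5

Answer: 5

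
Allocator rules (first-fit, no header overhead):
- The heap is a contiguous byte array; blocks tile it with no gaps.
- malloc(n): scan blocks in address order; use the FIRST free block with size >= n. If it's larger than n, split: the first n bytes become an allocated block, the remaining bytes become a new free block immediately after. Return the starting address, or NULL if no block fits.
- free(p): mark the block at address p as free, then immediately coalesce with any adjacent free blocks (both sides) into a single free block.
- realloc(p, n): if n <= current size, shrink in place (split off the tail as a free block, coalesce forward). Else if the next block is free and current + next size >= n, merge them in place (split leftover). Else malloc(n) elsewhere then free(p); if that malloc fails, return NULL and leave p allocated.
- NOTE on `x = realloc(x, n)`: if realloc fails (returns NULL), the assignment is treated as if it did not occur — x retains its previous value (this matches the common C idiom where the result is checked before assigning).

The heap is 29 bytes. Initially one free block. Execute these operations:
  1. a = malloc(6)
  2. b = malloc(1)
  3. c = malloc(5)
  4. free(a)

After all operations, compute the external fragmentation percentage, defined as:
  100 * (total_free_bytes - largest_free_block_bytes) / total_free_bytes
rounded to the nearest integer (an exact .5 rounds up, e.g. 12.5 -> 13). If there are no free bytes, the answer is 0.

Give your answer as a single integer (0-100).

Op 1: a = malloc(6) -> a = 0; heap: [0-5 ALLOC][6-28 FREE]
Op 2: b = malloc(1) -> b = 6; heap: [0-5 ALLOC][6-6 ALLOC][7-28 FREE]
Op 3: c = malloc(5) -> c = 7; heap: [0-5 ALLOC][6-6 ALLOC][7-11 ALLOC][12-28 FREE]
Op 4: free(a) -> (freed a); heap: [0-5 FREE][6-6 ALLOC][7-11 ALLOC][12-28 FREE]
Free blocks: [6 17] total_free=23 largest=17 -> 100*(23-17)/23 = 600/23 ≈ 26.087 -> rounds to 26

Answer: 26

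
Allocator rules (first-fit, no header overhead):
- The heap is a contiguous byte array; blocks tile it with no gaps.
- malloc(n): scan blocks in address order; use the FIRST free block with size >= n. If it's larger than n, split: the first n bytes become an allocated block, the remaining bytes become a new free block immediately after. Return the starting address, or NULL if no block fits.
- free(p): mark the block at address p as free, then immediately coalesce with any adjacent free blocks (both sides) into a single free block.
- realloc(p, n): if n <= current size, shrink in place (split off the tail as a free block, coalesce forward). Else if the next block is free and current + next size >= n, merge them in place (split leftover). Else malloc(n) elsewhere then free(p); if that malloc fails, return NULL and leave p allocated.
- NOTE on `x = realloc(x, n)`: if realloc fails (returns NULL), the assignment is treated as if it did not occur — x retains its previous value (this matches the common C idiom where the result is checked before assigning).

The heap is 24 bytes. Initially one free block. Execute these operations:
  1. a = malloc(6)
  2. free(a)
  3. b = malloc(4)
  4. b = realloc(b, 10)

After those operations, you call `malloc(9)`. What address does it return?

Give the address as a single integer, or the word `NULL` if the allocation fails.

Op 1: a = malloc(6) -> a = 0; heap: [0-5 ALLOC][6-23 FREE]
Op 2: free(a) -> (freed a); heap: [0-23 FREE]
Op 3: b = malloc(4) -> b = 0; heap: [0-3 ALLOC][4-23 FREE]
Op 4: b = realloc(b, 10) -> b = 0; heap: [0-9 ALLOC][10-23 FREE]
malloc(9): first-fit scan over [0-9 ALLOC][10-23 FREE] -> 10

Answer: 10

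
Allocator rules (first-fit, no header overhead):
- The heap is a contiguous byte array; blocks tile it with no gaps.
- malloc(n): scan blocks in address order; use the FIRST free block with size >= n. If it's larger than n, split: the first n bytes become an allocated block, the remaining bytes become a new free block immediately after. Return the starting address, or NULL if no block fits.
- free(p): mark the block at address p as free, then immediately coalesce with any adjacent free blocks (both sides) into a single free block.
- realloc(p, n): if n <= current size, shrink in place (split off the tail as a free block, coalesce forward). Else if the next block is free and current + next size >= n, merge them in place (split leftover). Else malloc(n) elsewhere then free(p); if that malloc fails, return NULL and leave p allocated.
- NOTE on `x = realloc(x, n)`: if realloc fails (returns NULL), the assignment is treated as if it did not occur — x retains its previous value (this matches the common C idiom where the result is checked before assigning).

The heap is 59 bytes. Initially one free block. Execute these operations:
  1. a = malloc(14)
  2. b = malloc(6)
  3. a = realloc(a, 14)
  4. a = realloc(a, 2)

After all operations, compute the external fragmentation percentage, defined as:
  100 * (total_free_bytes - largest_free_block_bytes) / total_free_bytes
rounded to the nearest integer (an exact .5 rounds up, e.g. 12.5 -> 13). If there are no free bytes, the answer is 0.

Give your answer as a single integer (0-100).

Op 1: a = malloc(14) -> a = 0; heap: [0-13 ALLOC][14-58 FREE]
Op 2: b = malloc(6) -> b = 14; heap: [0-13 ALLOC][14-19 ALLOC][20-58 FREE]
Op 3: a = realloc(a, 14) -> a = 0; heap: [0-13 ALLOC][14-19 ALLOC][20-58 FREE]
Op 4: a = realloc(a, 2) -> a = 0; heap: [0-1 ALLOC][2-13 FREE][14-19 ALLOC][20-58 FREE]
Free blocks: [12 39] total_free=51 largest=39 -> 100*(51-39)/51 = 1200/51 ≈ 23.529 -> rounds to 24

Answer: 24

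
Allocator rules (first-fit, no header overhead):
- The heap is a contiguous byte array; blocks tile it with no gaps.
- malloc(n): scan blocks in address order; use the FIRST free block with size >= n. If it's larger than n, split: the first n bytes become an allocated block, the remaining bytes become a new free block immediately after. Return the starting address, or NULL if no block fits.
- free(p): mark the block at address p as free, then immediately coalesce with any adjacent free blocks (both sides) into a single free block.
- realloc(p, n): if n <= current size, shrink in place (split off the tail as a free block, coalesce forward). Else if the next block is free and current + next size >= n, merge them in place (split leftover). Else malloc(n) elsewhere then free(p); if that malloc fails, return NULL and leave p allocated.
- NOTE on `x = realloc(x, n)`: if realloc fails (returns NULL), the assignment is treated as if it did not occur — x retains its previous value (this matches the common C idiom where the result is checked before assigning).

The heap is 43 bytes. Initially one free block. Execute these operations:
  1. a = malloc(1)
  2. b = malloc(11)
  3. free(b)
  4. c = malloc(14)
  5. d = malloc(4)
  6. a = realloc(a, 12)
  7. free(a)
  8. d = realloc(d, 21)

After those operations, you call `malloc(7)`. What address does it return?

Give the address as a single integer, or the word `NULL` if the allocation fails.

Answer: 36

Derivation:
Op 1: a = malloc(1) -> a = 0; heap: [0-0 ALLOC][1-42 FREE]
Op 2: b = malloc(11) -> b = 1; heap: [0-0 ALLOC][1-11 ALLOC][12-42 FREE]
Op 3: free(b) -> (freed b); heap: [0-0 ALLOC][1-42 FREE]
Op 4: c = malloc(14) -> c = 1; heap: [0-0 ALLOC][1-14 ALLOC][15-42 FREE]
Op 5: d = malloc(4) -> d = 15; heap: [0-0 ALLOC][1-14 ALLOC][15-18 ALLOC][19-42 FREE]
Op 6: a = realloc(a, 12) -> a = 19; heap: [0-0 FREE][1-14 ALLOC][15-18 ALLOC][19-30 ALLOC][31-42 FREE]
Op 7: free(a) -> (freed a); heap: [0-0 FREE][1-14 ALLOC][15-18 ALLOC][19-42 FREE]
Op 8: d = realloc(d, 21) -> d = 15; heap: [0-0 FREE][1-14 ALLOC][15-35 ALLOC][36-42 FREE]
malloc(7): first-fit scan over [0-0 FREE][1-14 ALLOC][15-35 ALLOC][36-42 FREE] -> 36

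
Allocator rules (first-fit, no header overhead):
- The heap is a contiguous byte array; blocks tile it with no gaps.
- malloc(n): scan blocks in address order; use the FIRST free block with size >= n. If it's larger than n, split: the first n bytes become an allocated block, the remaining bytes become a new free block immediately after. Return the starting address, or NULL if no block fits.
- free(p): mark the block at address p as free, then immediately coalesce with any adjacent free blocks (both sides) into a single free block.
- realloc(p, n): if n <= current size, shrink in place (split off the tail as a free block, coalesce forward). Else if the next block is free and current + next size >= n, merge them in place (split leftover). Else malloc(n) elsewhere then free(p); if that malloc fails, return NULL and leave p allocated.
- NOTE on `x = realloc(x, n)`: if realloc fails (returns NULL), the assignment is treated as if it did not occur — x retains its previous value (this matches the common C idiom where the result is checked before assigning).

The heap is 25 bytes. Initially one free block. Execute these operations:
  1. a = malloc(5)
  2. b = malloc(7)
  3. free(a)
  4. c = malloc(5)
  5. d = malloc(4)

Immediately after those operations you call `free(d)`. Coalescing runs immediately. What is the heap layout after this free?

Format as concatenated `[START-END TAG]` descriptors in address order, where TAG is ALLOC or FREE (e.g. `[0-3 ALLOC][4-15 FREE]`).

Answer: [0-4 ALLOC][5-11 ALLOC][12-24 FREE]

Derivation:
Op 1: a = malloc(5) -> a = 0; heap: [0-4 ALLOC][5-24 FREE]
Op 2: b = malloc(7) -> b = 5; heap: [0-4 ALLOC][5-11 ALLOC][12-24 FREE]
Op 3: free(a) -> (freed a); heap: [0-4 FREE][5-11 ALLOC][12-24 FREE]
Op 4: c = malloc(5) -> c = 0; heap: [0-4 ALLOC][5-11 ALLOC][12-24 FREE]
Op 5: d = malloc(4) -> d = 12; heap: [0-4 ALLOC][5-11 ALLOC][12-15 ALLOC][16-24 FREE]
free(d): d = 12 -> block [12-15 ALLOC]; mark free, coalesce with adjacent free neighbors -> [0-4 ALLOC][5-11 ALLOC][12-24 FREE]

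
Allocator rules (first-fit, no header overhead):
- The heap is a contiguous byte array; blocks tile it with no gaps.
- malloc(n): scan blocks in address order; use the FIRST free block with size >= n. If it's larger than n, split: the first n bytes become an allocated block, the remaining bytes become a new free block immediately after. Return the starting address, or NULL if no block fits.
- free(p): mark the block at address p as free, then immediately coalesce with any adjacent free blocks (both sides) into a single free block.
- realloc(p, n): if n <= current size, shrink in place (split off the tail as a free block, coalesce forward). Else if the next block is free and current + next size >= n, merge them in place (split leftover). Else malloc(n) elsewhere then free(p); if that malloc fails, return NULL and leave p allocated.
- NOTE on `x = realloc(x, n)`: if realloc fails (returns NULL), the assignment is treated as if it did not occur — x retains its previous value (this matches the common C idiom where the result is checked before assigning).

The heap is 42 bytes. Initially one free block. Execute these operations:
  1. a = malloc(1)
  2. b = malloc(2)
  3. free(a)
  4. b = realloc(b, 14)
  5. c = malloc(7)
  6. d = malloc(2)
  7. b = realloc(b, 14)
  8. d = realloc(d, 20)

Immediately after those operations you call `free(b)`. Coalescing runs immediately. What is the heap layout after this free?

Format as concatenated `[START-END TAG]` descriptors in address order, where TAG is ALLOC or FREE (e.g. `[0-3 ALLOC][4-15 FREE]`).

Answer: [0-14 FREE][15-21 ALLOC][22-41 ALLOC]

Derivation:
Op 1: a = malloc(1) -> a = 0; heap: [0-0 ALLOC][1-41 FREE]
Op 2: b = malloc(2) -> b = 1; heap: [0-0 ALLOC][1-2 ALLOC][3-41 FREE]
Op 3: free(a) -> (freed a); heap: [0-0 FREE][1-2 ALLOC][3-41 FREE]
Op 4: b = realloc(b, 14) -> b = 1; heap: [0-0 FREE][1-14 ALLOC][15-41 FREE]
Op 5: c = malloc(7) -> c = 15; heap: [0-0 FREE][1-14 ALLOC][15-21 ALLOC][22-41 FREE]
Op 6: d = malloc(2) -> d = 22; heap: [0-0 FREE][1-14 ALLOC][15-21 ALLOC][22-23 ALLOC][24-41 FREE]
Op 7: b = realloc(b, 14) -> b = 1; heap: [0-0 FREE][1-14 ALLOC][15-21 ALLOC][22-23 ALLOC][24-41 FREE]
Op 8: d = realloc(d, 20) -> d = 22; heap: [0-0 FREE][1-14 ALLOC][15-21 ALLOC][22-41 ALLOC]
free(b): b = 1 -> block [1-14 ALLOC]; mark free, coalesce with adjacent free neighbors -> [0-14 FREE][15-21 ALLOC][22-41 ALLOC]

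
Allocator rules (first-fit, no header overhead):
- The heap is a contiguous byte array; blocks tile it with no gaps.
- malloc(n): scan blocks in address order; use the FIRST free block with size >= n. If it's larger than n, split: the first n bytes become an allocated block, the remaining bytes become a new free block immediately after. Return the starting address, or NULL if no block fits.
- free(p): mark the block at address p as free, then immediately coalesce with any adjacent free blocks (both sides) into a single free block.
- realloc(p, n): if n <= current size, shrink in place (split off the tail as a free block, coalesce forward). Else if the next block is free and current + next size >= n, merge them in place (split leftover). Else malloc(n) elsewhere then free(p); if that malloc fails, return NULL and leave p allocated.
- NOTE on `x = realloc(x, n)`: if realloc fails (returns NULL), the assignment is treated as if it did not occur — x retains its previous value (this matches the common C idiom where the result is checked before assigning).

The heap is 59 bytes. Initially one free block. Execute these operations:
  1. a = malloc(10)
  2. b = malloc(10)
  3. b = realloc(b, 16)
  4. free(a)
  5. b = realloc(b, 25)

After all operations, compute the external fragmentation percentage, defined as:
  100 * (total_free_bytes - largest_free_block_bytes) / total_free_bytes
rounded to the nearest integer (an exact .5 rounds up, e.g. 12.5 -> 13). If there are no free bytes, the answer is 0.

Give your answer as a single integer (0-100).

Answer: 29

Derivation:
Op 1: a = malloc(10) -> a = 0; heap: [0-9 ALLOC][10-58 FREE]
Op 2: b = malloc(10) -> b = 10; heap: [0-9 ALLOC][10-19 ALLOC][20-58 FREE]
Op 3: b = realloc(b, 16) -> b = 10; heap: [0-9 ALLOC][10-25 ALLOC][26-58 FREE]
Op 4: free(a) -> (freed a); heap: [0-9 FREE][10-25 ALLOC][26-58 FREE]
Op 5: b = realloc(b, 25) -> b = 10; heap: [0-9 FREE][10-34 ALLOC][35-58 FREE]
Free blocks: [10 24] total_free=34 largest=24 -> 100*(34-24)/34 = 1000/34 ≈ 29.412 -> rounds to 29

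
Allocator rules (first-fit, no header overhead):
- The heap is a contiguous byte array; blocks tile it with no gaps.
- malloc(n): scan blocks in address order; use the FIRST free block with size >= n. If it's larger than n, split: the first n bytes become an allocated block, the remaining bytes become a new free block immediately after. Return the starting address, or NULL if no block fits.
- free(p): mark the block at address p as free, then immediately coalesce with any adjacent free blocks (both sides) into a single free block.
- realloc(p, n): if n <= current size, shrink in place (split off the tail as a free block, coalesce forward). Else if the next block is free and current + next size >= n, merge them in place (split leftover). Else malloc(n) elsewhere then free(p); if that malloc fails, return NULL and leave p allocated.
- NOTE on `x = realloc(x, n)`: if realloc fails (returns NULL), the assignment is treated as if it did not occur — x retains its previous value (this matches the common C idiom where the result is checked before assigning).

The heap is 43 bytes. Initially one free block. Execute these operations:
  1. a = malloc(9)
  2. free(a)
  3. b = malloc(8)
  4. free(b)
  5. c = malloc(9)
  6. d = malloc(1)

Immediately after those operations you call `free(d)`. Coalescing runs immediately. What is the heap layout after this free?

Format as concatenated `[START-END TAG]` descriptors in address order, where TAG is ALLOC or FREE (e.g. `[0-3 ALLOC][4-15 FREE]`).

Answer: [0-8 ALLOC][9-42 FREE]

Derivation:
Op 1: a = malloc(9) -> a = 0; heap: [0-8 ALLOC][9-42 FREE]
Op 2: free(a) -> (freed a); heap: [0-42 FREE]
Op 3: b = malloc(8) -> b = 0; heap: [0-7 ALLOC][8-42 FREE]
Op 4: free(b) -> (freed b); heap: [0-42 FREE]
Op 5: c = malloc(9) -> c = 0; heap: [0-8 ALLOC][9-42 FREE]
Op 6: d = malloc(1) -> d = 9; heap: [0-8 ALLOC][9-9 ALLOC][10-42 FREE]
free(d): d = 9 -> block [9-9 ALLOC]; mark free, coalesce with adjacent free neighbors -> [0-8 ALLOC][9-42 FREE]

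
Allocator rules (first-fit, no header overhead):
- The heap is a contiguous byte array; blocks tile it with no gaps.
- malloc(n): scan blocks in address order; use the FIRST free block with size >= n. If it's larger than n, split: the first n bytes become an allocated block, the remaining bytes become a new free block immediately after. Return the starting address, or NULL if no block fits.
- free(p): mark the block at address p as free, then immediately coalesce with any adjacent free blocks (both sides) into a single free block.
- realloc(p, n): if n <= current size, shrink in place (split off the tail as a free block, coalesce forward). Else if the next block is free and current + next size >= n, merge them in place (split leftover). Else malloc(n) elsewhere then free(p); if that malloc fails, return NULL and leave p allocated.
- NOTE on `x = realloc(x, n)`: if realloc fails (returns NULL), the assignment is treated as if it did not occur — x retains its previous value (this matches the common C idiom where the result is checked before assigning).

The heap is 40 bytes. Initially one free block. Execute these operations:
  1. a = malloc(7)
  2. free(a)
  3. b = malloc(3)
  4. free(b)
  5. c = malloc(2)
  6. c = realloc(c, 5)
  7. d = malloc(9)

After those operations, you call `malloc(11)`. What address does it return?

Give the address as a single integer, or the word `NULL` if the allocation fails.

Op 1: a = malloc(7) -> a = 0; heap: [0-6 ALLOC][7-39 FREE]
Op 2: free(a) -> (freed a); heap: [0-39 FREE]
Op 3: b = malloc(3) -> b = 0; heap: [0-2 ALLOC][3-39 FREE]
Op 4: free(b) -> (freed b); heap: [0-39 FREE]
Op 5: c = malloc(2) -> c = 0; heap: [0-1 ALLOC][2-39 FREE]
Op 6: c = realloc(c, 5) -> c = 0; heap: [0-4 ALLOC][5-39 FREE]
Op 7: d = malloc(9) -> d = 5; heap: [0-4 ALLOC][5-13 ALLOC][14-39 FREE]
malloc(11): first-fit scan over [0-4 ALLOC][5-13 ALLOC][14-39 FREE] -> 14

Answer: 14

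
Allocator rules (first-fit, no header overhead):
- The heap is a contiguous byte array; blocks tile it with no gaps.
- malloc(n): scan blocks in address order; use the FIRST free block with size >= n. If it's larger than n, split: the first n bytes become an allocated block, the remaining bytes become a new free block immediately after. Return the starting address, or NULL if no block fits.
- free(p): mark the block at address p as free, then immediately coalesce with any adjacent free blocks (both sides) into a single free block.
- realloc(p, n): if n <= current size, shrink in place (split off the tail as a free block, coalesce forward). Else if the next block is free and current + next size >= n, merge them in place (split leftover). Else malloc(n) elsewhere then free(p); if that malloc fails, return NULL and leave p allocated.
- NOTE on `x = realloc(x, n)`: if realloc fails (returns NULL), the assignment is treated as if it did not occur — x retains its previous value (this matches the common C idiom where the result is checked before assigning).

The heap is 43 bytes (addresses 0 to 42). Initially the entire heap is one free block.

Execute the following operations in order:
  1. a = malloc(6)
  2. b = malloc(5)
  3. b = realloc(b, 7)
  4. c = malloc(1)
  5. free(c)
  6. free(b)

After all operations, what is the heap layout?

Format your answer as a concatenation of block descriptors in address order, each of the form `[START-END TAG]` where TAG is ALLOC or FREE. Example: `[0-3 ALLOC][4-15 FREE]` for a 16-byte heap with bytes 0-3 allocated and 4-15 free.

Answer: [0-5 ALLOC][6-42 FREE]

Derivation:
Op 1: a = malloc(6) -> a = 0; heap: [0-5 ALLOC][6-42 FREE]
Op 2: b = malloc(5) -> b = 6; heap: [0-5 ALLOC][6-10 ALLOC][11-42 FREE]
Op 3: b = realloc(b, 7) -> b = 6; heap: [0-5 ALLOC][6-12 ALLOC][13-42 FREE]
Op 4: c = malloc(1) -> c = 13; heap: [0-5 ALLOC][6-12 ALLOC][13-13 ALLOC][14-42 FREE]
Op 5: free(c) -> (freed c); heap: [0-5 ALLOC][6-12 ALLOC][13-42 FREE]
Op 6: free(b) -> (freed b); heap: [0-5 ALLOC][6-42 FREE]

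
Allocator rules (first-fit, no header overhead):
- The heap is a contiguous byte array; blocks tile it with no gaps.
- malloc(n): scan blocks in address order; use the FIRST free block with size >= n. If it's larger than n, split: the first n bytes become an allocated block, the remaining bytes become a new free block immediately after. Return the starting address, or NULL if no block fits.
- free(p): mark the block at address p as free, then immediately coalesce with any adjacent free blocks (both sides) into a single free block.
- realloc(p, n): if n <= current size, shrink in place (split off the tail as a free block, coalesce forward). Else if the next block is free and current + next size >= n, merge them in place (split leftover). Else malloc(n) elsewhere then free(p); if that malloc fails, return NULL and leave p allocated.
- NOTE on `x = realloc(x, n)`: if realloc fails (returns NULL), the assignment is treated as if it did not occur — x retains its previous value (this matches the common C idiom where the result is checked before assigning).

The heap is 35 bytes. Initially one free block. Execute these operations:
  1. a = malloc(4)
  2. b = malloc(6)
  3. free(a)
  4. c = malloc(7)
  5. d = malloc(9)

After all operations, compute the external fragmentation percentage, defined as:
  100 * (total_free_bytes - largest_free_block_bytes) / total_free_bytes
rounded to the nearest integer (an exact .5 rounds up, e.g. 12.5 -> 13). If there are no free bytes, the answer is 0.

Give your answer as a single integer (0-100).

Op 1: a = malloc(4) -> a = 0; heap: [0-3 ALLOC][4-34 FREE]
Op 2: b = malloc(6) -> b = 4; heap: [0-3 ALLOC][4-9 ALLOC][10-34 FREE]
Op 3: free(a) -> (freed a); heap: [0-3 FREE][4-9 ALLOC][10-34 FREE]
Op 4: c = malloc(7) -> c = 10; heap: [0-3 FREE][4-9 ALLOC][10-16 ALLOC][17-34 FREE]
Op 5: d = malloc(9) -> d = 17; heap: [0-3 FREE][4-9 ALLOC][10-16 ALLOC][17-25 ALLOC][26-34 FREE]
Free blocks: [4 9] total_free=13 largest=9 -> 100*(13-9)/13 = 400/13 ≈ 30.769 -> rounds to 31

Answer: 31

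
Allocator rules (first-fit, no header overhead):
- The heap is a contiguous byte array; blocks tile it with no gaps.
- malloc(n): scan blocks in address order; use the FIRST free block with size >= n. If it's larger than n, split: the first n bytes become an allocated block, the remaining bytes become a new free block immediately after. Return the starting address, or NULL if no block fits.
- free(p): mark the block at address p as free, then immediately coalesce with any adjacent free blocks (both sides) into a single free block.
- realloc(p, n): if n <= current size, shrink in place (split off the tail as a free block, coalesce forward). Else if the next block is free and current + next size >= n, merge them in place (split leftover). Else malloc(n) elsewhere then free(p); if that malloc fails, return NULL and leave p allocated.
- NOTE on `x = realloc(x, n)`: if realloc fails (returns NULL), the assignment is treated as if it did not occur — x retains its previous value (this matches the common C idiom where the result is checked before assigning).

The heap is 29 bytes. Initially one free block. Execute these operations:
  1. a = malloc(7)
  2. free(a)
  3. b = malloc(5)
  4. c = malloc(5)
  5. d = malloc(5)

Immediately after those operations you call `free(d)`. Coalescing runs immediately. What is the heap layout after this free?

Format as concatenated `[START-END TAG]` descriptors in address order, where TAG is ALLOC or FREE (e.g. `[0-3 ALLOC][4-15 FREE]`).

Op 1: a = malloc(7) -> a = 0; heap: [0-6 ALLOC][7-28 FREE]
Op 2: free(a) -> (freed a); heap: [0-28 FREE]
Op 3: b = malloc(5) -> b = 0; heap: [0-4 ALLOC][5-28 FREE]
Op 4: c = malloc(5) -> c = 5; heap: [0-4 ALLOC][5-9 ALLOC][10-28 FREE]
Op 5: d = malloc(5) -> d = 10; heap: [0-4 ALLOC][5-9 ALLOC][10-14 ALLOC][15-28 FREE]
free(d): d = 10 -> block [10-14 ALLOC]; mark free, coalesce with adjacent free neighbors -> [0-4 ALLOC][5-9 ALLOC][10-28 FREE]

Answer: [0-4 ALLOC][5-9 ALLOC][10-28 FREE]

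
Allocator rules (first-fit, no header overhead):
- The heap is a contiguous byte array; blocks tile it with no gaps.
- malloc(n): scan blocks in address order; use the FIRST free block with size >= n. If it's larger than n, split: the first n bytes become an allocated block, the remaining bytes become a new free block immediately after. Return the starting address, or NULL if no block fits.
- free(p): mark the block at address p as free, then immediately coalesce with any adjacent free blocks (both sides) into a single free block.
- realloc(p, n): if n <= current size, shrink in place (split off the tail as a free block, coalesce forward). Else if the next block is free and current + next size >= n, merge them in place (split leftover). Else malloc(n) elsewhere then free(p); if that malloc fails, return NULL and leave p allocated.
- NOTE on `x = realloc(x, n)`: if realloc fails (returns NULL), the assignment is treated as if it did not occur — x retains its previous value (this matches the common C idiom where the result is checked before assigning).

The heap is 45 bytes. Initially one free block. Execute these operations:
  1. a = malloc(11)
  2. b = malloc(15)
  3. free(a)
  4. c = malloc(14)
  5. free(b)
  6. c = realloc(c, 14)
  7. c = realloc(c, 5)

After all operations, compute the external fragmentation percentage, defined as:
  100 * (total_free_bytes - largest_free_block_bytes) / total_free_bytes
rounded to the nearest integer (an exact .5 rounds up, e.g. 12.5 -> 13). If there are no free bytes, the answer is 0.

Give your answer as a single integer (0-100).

Op 1: a = malloc(11) -> a = 0; heap: [0-10 ALLOC][11-44 FREE]
Op 2: b = malloc(15) -> b = 11; heap: [0-10 ALLOC][11-25 ALLOC][26-44 FREE]
Op 3: free(a) -> (freed a); heap: [0-10 FREE][11-25 ALLOC][26-44 FREE]
Op 4: c = malloc(14) -> c = 26; heap: [0-10 FREE][11-25 ALLOC][26-39 ALLOC][40-44 FREE]
Op 5: free(b) -> (freed b); heap: [0-25 FREE][26-39 ALLOC][40-44 FREE]
Op 6: c = realloc(c, 14) -> c = 26; heap: [0-25 FREE][26-39 ALLOC][40-44 FREE]
Op 7: c = realloc(c, 5) -> c = 26; heap: [0-25 FREE][26-30 ALLOC][31-44 FREE]
Free blocks: [26 14] total_free=40 largest=26 -> 100*(40-26)/40 = 1400/40 = 35

Answer: 35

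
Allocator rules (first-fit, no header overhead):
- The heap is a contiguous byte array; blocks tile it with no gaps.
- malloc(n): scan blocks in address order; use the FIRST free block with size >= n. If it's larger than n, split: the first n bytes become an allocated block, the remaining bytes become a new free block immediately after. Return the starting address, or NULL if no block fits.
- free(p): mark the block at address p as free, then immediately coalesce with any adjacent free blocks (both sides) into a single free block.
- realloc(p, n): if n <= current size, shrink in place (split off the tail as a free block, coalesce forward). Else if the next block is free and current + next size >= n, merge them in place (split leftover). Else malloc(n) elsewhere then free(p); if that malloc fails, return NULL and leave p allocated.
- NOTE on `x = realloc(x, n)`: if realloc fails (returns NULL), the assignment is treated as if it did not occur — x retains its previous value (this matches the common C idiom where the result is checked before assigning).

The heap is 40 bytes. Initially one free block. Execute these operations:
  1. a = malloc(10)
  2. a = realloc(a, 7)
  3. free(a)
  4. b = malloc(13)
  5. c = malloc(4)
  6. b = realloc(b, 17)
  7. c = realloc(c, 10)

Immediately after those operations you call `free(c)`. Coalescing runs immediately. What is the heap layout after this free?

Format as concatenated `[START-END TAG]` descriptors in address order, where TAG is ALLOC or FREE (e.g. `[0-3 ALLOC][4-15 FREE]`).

Op 1: a = malloc(10) -> a = 0; heap: [0-9 ALLOC][10-39 FREE]
Op 2: a = realloc(a, 7) -> a = 0; heap: [0-6 ALLOC][7-39 FREE]
Op 3: free(a) -> (freed a); heap: [0-39 FREE]
Op 4: b = malloc(13) -> b = 0; heap: [0-12 ALLOC][13-39 FREE]
Op 5: c = malloc(4) -> c = 13; heap: [0-12 ALLOC][13-16 ALLOC][17-39 FREE]
Op 6: b = realloc(b, 17) -> b = 17; heap: [0-12 FREE][13-16 ALLOC][17-33 ALLOC][34-39 FREE]
Op 7: c = realloc(c, 10) -> c = 0; heap: [0-9 ALLOC][10-16 FREE][17-33 ALLOC][34-39 FREE]
free(c): c = 0 -> block [0-9 ALLOC]; mark free, coalesce with adjacent free neighbors -> [0-16 FREE][17-33 ALLOC][34-39 FREE]

Answer: [0-16 FREE][17-33 ALLOC][34-39 FREE]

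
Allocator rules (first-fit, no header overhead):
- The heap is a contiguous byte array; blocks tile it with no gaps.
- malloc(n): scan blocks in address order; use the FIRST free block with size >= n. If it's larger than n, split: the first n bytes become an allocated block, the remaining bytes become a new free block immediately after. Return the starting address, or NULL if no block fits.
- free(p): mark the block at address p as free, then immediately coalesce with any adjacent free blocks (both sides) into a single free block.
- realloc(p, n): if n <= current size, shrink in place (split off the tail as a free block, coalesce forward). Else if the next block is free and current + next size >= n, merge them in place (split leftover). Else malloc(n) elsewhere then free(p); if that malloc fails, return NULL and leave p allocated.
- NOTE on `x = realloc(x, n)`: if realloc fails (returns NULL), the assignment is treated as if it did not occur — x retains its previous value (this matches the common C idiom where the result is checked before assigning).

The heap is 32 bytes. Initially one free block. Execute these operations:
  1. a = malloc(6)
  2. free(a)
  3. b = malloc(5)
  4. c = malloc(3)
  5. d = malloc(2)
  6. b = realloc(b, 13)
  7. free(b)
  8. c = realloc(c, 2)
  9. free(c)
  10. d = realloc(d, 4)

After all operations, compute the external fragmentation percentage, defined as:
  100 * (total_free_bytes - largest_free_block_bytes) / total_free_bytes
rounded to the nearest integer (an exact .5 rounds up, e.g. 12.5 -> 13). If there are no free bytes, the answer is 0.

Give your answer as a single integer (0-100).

Op 1: a = malloc(6) -> a = 0; heap: [0-5 ALLOC][6-31 FREE]
Op 2: free(a) -> (freed a); heap: [0-31 FREE]
Op 3: b = malloc(5) -> b = 0; heap: [0-4 ALLOC][5-31 FREE]
Op 4: c = malloc(3) -> c = 5; heap: [0-4 ALLOC][5-7 ALLOC][8-31 FREE]
Op 5: d = malloc(2) -> d = 8; heap: [0-4 ALLOC][5-7 ALLOC][8-9 ALLOC][10-31 FREE]
Op 6: b = realloc(b, 13) -> b = 10; heap: [0-4 FREE][5-7 ALLOC][8-9 ALLOC][10-22 ALLOC][23-31 FREE]
Op 7: free(b) -> (freed b); heap: [0-4 FREE][5-7 ALLOC][8-9 ALLOC][10-31 FREE]
Op 8: c = realloc(c, 2) -> c = 5; heap: [0-4 FREE][5-6 ALLOC][7-7 FREE][8-9 ALLOC][10-31 FREE]
Op 9: free(c) -> (freed c); heap: [0-7 FREE][8-9 ALLOC][10-31 FREE]
Op 10: d = realloc(d, 4) -> d = 8; heap: [0-7 FREE][8-11 ALLOC][12-31 FREE]
Free blocks: [8 20] total_free=28 largest=20 -> 100*(28-20)/28 = 800/28 ≈ 28.571 -> rounds to 29

Answer: 29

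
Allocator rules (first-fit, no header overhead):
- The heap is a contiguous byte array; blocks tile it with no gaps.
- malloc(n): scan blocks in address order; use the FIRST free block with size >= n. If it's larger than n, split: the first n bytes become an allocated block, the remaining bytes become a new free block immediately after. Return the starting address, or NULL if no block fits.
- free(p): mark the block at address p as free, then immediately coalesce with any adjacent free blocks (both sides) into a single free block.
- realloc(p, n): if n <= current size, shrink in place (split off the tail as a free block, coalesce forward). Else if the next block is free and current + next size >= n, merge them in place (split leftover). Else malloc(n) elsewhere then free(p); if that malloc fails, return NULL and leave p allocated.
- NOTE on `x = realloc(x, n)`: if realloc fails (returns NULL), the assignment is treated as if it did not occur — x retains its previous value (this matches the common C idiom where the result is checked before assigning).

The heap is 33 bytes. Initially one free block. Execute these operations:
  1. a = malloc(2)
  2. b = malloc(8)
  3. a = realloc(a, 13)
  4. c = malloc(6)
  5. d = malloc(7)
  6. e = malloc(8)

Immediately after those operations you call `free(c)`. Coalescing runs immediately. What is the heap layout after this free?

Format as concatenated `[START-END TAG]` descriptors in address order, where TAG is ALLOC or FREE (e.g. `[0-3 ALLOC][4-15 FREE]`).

Op 1: a = malloc(2) -> a = 0; heap: [0-1 ALLOC][2-32 FREE]
Op 2: b = malloc(8) -> b = 2; heap: [0-1 ALLOC][2-9 ALLOC][10-32 FREE]
Op 3: a = realloc(a, 13) -> a = 10; heap: [0-1 FREE][2-9 ALLOC][10-22 ALLOC][23-32 FREE]
Op 4: c = malloc(6) -> c = 23; heap: [0-1 FREE][2-9 ALLOC][10-22 ALLOC][23-28 ALLOC][29-32 FREE]
Op 5: d = malloc(7) -> d = NULL; heap: [0-1 FREE][2-9 ALLOC][10-22 ALLOC][23-28 ALLOC][29-32 FREE]
Op 6: e = malloc(8) -> e = NULL; heap: [0-1 FREE][2-9 ALLOC][10-22 ALLOC][23-28 ALLOC][29-32 FREE]
free(c): c = 23 -> block [23-28 ALLOC]; mark free, coalesce with adjacent free neighbors -> [0-1 FREE][2-9 ALLOC][10-22 ALLOC][23-32 FREE]

Answer: [0-1 FREE][2-9 ALLOC][10-22 ALLOC][23-32 FREE]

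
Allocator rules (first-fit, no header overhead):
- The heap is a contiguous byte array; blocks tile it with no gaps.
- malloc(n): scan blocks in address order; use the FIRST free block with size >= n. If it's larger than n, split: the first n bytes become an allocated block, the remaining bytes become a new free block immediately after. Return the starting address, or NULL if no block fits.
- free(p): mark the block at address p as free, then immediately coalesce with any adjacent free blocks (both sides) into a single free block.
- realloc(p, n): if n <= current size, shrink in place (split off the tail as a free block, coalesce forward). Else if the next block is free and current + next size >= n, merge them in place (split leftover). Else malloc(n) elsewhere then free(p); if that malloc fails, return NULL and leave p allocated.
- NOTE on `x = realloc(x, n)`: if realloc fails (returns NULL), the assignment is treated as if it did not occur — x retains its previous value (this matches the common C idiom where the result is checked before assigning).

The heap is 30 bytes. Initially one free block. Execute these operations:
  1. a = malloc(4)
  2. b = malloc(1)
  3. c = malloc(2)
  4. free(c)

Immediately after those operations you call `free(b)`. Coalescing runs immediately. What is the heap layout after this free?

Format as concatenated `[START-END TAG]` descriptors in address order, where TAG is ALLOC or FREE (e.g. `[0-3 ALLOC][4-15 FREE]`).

Answer: [0-3 ALLOC][4-29 FREE]

Derivation:
Op 1: a = malloc(4) -> a = 0; heap: [0-3 ALLOC][4-29 FREE]
Op 2: b = malloc(1) -> b = 4; heap: [0-3 ALLOC][4-4 ALLOC][5-29 FREE]
Op 3: c = malloc(2) -> c = 5; heap: [0-3 ALLOC][4-4 ALLOC][5-6 ALLOC][7-29 FREE]
Op 4: free(c) -> (freed c); heap: [0-3 ALLOC][4-4 ALLOC][5-29 FREE]
free(b): b = 4 -> block [4-4 ALLOC]; mark free, coalesce with adjacent free neighbors -> [0-3 ALLOC][4-29 FREE]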